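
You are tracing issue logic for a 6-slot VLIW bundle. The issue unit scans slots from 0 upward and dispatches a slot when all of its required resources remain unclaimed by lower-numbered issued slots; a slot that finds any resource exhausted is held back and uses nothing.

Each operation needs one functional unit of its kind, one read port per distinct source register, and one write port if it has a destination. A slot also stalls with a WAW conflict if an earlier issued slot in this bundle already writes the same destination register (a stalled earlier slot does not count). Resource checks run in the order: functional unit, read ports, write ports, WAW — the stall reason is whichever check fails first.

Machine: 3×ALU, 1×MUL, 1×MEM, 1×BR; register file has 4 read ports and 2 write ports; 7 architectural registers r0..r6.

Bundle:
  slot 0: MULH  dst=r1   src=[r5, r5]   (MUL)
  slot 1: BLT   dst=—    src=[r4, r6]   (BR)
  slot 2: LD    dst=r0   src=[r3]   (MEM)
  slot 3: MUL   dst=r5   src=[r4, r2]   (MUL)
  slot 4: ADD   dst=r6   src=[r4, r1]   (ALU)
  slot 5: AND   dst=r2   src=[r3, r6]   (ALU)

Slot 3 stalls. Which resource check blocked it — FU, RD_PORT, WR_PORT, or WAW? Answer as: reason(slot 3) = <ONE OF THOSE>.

#0 MUL src=r5,r5 dispatched  <A:3 Mu:0 Ld:1 B:1 rd:3 wr:1>
#1 BR src=r4,r6 dispatched  <A:3 Mu:0 Ld:1 B:0 rd:1 wr:1>
#2 MEM src=r3 dispatched  <A:3 Mu:0 Ld:0 B:0 rd:0 wr:0>
#3 MUL src=r4,r2 held:FU  <A:3 Mu:0 Ld:0 B:0 rd:0 wr:0>
#4 ALU src=r4,r1 held:RD_PORT  <A:3 Mu:0 Ld:0 B:0 rd:0 wr:0>
#5 ALU src=r3,r6 held:RD_PORT  <A:3 Mu:0 Ld:0 B:0 rd:0 wr:0>

reason(slot 3) = FU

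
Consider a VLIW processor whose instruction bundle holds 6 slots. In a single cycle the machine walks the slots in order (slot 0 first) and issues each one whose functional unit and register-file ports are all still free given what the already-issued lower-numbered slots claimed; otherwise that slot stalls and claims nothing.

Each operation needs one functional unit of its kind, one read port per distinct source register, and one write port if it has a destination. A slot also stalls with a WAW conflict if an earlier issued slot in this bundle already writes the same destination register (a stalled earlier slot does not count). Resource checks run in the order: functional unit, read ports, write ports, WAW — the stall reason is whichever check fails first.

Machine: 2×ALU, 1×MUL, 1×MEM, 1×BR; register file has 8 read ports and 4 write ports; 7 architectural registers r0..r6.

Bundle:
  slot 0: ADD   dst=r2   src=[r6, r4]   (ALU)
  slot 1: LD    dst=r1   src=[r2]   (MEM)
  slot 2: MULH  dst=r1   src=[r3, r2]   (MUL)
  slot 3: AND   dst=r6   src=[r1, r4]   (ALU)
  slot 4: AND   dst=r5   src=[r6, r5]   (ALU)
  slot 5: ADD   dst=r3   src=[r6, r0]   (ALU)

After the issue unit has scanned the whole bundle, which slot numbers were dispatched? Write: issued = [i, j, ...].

(0) want 1×ALU +2rd +1wr — yes → AL1|MU1|ME1|BR1|rd6|wr3
(1) want 1×MEM +1rd +1wr — yes → AL1|MU1|ME0|BR1|rd5|wr2
(2) want 1×MUL +2rd +1wr — WAW → AL1|MU1|ME0|BR1|rd5|wr2
(3) want 1×ALU +2rd +1wr — yes → AL0|MU1|ME0|BR1|rd3|wr1
(4) want 1×ALU +2rd +1wr — FU → AL0|MU1|ME0|BR1|rd3|wr1
(5) want 1×ALU +2rd +1wr — FU → AL0|MU1|ME0|BR1|rd3|wr1

issued = [0, 1, 3]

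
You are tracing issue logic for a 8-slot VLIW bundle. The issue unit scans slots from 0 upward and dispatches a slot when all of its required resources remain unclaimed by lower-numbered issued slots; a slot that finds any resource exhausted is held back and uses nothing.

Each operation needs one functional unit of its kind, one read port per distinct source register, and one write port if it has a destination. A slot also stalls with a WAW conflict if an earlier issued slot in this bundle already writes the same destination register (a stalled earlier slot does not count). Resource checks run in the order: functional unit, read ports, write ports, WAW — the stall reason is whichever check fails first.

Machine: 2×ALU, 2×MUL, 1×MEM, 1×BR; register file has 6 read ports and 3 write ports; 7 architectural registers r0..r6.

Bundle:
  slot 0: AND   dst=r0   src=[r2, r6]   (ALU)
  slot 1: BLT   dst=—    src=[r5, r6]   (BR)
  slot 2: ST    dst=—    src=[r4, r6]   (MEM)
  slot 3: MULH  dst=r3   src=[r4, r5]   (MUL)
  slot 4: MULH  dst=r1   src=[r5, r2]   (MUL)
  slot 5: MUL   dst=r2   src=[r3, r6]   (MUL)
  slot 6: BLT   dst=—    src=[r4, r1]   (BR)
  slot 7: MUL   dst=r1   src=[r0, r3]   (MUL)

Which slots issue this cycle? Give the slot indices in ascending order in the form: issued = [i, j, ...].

issued = [0, 1, 2]

  0. ALU→r0 ⇒ go  {1A/2Mu/1Ld/1B | 4r 2w}
  1. BR ⇒ go  {1A/2Mu/1Ld/0B | 2r 2w}
  2. MEM ⇒ go  {1A/2Mu/0Ld/0B | 0r 2w}
  3. MUL→r3 ⇒ no(RD_PORT)  {1A/2Mu/0Ld/0B | 0r 2w}
  4. MUL→r1 ⇒ no(RD_PORT)  {1A/2Mu/0Ld/0B | 0r 2w}
  5. MUL→r2 ⇒ no(RD_PORT)  {1A/2Mu/0Ld/0B | 0r 2w}
  6. BR ⇒ no(FU)  {1A/2Mu/0Ld/0B | 0r 2w}
  7. MUL→r1 ⇒ no(RD_PORT)  {1A/2Mu/0Ld/0B | 0r 2w}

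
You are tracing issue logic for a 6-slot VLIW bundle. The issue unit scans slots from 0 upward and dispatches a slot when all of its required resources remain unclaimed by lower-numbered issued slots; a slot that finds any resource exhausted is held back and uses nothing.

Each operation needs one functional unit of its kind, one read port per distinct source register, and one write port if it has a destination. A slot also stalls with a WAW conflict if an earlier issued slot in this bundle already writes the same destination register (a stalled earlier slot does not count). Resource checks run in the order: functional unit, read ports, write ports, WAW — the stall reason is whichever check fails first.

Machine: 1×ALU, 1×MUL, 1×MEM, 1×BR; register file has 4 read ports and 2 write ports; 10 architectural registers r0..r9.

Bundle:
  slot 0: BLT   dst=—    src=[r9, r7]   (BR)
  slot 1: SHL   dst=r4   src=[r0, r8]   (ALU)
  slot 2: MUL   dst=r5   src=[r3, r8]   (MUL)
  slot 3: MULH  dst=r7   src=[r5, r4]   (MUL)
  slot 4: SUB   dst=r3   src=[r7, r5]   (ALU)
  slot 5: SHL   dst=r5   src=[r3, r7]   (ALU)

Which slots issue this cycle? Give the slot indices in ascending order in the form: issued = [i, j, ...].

issued = [0, 1]

#0 BR src=r9,r7 dispatched  <A:1 Mu:1 Ld:1 B:0 rd:2 wr:2>
#1 ALU src=r0,r8 dispatched  <A:0 Mu:1 Ld:1 B:0 rd:0 wr:1>
#2 MUL src=r3,r8 held:RD_PORT  <A:0 Mu:1 Ld:1 B:0 rd:0 wr:1>
#3 MUL src=r5,r4 held:RD_PORT  <A:0 Mu:1 Ld:1 B:0 rd:0 wr:1>
#4 ALU src=r7,r5 held:FU  <A:0 Mu:1 Ld:1 B:0 rd:0 wr:1>
#5 ALU src=r3,r7 held:FU  <A:0 Mu:1 Ld:1 B:0 rd:0 wr:1>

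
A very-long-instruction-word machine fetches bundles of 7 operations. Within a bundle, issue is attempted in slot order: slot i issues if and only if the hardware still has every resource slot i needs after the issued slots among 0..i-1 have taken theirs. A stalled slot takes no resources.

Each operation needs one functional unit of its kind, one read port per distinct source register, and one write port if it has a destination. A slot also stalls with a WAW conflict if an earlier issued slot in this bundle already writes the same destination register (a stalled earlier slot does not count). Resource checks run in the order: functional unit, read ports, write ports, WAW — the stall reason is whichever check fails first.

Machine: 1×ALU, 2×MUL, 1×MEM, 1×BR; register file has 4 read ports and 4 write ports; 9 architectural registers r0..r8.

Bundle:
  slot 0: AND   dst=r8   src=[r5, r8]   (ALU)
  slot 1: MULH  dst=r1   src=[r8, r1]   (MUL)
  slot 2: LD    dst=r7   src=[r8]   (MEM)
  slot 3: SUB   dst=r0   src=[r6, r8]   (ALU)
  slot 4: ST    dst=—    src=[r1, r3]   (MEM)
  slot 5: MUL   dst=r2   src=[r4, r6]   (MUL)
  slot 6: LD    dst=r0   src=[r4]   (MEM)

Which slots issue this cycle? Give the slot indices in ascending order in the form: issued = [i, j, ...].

#0 ALU src=r5,r8 dispatched  <A:0 Mu:2 Ld:1 B:1 rd:2 wr:3>
#1 MUL src=r8,r1 dispatched  <A:0 Mu:1 Ld:1 B:1 rd:0 wr:2>
#2 MEM src=r8 held:RD_PORT  <A:0 Mu:1 Ld:1 B:1 rd:0 wr:2>
#3 ALU src=r6,r8 held:FU  <A:0 Mu:1 Ld:1 B:1 rd:0 wr:2>
#4 MEM src=r1,r3 held:RD_PORT  <A:0 Mu:1 Ld:1 B:1 rd:0 wr:2>
#5 MUL src=r4,r6 held:RD_PORT  <A:0 Mu:1 Ld:1 B:1 rd:0 wr:2>
#6 MEM src=r4 held:RD_PORT  <A:0 Mu:1 Ld:1 B:1 rd:0 wr:2>

issued = [0, 1]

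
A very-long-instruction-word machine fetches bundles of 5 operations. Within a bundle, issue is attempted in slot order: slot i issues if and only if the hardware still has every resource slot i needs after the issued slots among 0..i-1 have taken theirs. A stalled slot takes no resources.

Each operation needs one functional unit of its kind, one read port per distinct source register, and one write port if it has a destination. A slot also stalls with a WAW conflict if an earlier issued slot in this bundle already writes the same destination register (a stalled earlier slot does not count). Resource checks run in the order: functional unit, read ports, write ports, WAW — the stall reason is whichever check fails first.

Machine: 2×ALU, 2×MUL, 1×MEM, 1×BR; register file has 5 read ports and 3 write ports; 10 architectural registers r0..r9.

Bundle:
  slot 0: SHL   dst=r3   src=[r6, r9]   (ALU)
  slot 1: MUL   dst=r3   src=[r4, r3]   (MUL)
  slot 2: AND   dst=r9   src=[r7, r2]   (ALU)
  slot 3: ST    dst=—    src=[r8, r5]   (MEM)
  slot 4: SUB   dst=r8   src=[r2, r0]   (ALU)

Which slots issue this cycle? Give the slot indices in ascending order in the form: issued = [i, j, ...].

[0] ALU needs rd=2 wr=1: ok; after: ALU=1 MUL=2 MEM=1 BR=1, R=3, W=2
[1] MUL needs rd=2 wr=1: WAW; after: ALU=1 MUL=2 MEM=1 BR=1, R=3, W=2
[2] ALU needs rd=2 wr=1: ok; after: ALU=0 MUL=2 MEM=1 BR=1, R=1, W=1
[3] MEM needs rd=2 wr=0: RD_PORT; after: ALU=0 MUL=2 MEM=1 BR=1, R=1, W=1
[4] ALU needs rd=2 wr=1: FU; after: ALU=0 MUL=2 MEM=1 BR=1, R=1, W=1

issued = [0, 2]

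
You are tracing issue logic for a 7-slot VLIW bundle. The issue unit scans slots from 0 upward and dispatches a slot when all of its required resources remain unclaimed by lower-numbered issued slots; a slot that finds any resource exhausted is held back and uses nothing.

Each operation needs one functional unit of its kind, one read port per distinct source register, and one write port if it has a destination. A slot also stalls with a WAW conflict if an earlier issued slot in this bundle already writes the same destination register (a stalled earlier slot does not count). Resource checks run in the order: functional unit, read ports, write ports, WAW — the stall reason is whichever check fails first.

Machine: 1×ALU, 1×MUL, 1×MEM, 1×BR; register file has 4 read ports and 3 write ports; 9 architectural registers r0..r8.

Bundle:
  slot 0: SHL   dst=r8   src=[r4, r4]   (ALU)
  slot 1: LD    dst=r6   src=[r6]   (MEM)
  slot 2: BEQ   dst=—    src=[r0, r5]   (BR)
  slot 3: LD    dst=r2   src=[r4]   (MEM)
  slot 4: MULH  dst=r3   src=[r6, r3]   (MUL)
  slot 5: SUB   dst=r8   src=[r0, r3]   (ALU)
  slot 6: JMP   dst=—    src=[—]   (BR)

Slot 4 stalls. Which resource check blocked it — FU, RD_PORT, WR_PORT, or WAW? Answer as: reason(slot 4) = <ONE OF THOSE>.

reason(slot 4) = RD_PORT

slot 0 (ALU): ISSUE — free A0,Mu1,Ld1,B1 rp3 wp2
slot 1 (MEM): ISSUE — free A0,Mu1,Ld0,B1 rp2 wp1
slot 2 (BR): ISSUE — free A0,Mu1,Ld0,B0 rp0 wp1
slot 3 (MEM): stall FU — free A0,Mu1,Ld0,B0 rp0 wp1
slot 4 (MUL): stall RD_PORT — free A0,Mu1,Ld0,B0 rp0 wp1
slot 5 (ALU): stall FU — free A0,Mu1,Ld0,B0 rp0 wp1
slot 6 (BR): stall FU — free A0,Mu1,Ld0,B0 rp0 wp1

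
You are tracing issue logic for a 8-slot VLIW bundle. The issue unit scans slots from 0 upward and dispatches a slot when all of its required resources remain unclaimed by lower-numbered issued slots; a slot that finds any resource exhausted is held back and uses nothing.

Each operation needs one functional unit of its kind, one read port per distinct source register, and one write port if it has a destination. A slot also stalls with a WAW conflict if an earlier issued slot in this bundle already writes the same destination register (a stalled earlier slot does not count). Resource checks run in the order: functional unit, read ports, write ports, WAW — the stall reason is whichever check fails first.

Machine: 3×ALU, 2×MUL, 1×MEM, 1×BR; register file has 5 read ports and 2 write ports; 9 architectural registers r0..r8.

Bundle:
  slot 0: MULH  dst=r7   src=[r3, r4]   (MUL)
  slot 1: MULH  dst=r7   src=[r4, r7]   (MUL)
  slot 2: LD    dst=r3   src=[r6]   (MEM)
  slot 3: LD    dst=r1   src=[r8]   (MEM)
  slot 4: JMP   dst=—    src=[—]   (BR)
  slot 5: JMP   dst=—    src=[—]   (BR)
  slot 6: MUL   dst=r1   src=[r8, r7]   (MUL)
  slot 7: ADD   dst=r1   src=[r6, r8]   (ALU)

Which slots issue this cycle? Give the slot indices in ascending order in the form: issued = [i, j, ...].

slot 0 (MUL): ISSUE — free A3,Mu1,Ld1,B1 rp3 wp1
slot 1 (MUL): stall WAW — free A3,Mu1,Ld1,B1 rp3 wp1
slot 2 (MEM): ISSUE — free A3,Mu1,Ld0,B1 rp2 wp0
slot 3 (MEM): stall FU — free A3,Mu1,Ld0,B1 rp2 wp0
slot 4 (BR): ISSUE — free A3,Mu1,Ld0,B0 rp2 wp0
slot 5 (BR): stall FU — free A3,Mu1,Ld0,B0 rp2 wp0
slot 6 (MUL): stall WR_PORT — free A3,Mu1,Ld0,B0 rp2 wp0
slot 7 (ALU): stall WR_PORT — free A3,Mu1,Ld0,B0 rp2 wp0

issued = [0, 2, 4]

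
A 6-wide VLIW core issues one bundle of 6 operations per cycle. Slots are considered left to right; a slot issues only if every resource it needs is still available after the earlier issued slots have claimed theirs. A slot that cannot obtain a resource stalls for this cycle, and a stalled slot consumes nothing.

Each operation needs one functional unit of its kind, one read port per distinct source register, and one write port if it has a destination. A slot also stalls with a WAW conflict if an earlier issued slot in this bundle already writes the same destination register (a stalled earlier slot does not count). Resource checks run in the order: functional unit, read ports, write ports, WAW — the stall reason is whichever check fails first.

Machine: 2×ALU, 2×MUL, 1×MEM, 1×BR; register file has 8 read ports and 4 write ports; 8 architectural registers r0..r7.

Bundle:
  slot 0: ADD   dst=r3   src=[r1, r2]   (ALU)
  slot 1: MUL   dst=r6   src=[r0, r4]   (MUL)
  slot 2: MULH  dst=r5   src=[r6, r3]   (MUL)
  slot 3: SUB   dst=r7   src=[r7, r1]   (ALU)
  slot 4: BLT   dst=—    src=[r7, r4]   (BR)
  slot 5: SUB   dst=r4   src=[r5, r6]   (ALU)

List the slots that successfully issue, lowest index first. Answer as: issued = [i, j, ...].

slot 0 (ALU): ISSUE — free A1,Mu2,Ld1,B1 rp6 wp3
slot 1 (MUL): ISSUE — free A1,Mu1,Ld1,B1 rp4 wp2
slot 2 (MUL): ISSUE — free A1,Mu0,Ld1,B1 rp2 wp1
slot 3 (ALU): ISSUE — free A0,Mu0,Ld1,B1 rp0 wp0
slot 4 (BR): stall RD_PORT — free A0,Mu0,Ld1,B1 rp0 wp0
slot 5 (ALU): stall FU — free A0,Mu0,Ld1,B1 rp0 wp0

issued = [0, 1, 2, 3]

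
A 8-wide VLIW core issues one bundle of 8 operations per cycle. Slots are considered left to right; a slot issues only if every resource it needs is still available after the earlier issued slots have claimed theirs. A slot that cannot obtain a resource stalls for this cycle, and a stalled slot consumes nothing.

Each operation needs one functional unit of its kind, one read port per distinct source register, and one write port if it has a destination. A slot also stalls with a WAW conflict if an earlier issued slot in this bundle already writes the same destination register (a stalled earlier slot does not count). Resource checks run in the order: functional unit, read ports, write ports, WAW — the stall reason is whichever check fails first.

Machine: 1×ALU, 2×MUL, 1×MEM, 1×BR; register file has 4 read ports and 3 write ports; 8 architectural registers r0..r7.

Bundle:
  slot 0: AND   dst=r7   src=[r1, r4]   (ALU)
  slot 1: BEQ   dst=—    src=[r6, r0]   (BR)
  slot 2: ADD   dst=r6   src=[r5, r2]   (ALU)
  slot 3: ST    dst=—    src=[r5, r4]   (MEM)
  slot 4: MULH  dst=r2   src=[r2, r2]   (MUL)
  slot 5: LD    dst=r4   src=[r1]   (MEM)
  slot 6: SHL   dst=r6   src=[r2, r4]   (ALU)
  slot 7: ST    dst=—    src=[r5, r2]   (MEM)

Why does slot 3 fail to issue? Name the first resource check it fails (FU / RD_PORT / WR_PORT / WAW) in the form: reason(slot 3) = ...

reason(slot 3) = RD_PORT

[0] ALU needs rd=2 wr=1: ok; after: ALU=0 MUL=2 MEM=1 BR=1, R=2, W=2
[1] BR needs rd=2 wr=0: ok; after: ALU=0 MUL=2 MEM=1 BR=0, R=0, W=2
[2] ALU needs rd=2 wr=1: FU; after: ALU=0 MUL=2 MEM=1 BR=0, R=0, W=2
[3] MEM needs rd=2 wr=0: RD_PORT; after: ALU=0 MUL=2 MEM=1 BR=0, R=0, W=2
[4] MUL needs rd=1 wr=1: RD_PORT; after: ALU=0 MUL=2 MEM=1 BR=0, R=0, W=2
[5] MEM needs rd=1 wr=1: RD_PORT; after: ALU=0 MUL=2 MEM=1 BR=0, R=0, W=2
[6] ALU needs rd=2 wr=1: FU; after: ALU=0 MUL=2 MEM=1 BR=0, R=0, W=2
[7] MEM needs rd=2 wr=0: RD_PORT; after: ALU=0 MUL=2 MEM=1 BR=0, R=0, W=2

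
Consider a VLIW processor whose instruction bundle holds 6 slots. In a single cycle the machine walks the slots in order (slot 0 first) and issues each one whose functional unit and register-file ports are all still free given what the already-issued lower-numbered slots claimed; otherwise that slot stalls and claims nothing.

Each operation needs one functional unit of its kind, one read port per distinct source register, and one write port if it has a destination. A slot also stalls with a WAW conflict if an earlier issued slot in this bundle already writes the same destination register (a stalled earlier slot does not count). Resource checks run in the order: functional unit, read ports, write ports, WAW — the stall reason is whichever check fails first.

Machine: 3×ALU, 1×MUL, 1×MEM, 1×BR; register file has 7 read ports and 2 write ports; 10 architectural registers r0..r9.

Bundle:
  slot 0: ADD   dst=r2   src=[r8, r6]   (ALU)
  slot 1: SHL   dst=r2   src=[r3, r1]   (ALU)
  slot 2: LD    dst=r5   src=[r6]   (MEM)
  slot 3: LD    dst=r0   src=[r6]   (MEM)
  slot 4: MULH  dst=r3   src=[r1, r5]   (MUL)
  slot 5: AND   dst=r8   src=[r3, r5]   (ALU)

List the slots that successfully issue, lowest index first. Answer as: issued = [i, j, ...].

issued = [0, 2]

(0) want 1×ALU +2rd +1wr — yes → AL2|MU1|ME1|BR1|rd5|wr1
(1) want 1×ALU +2rd +1wr — WAW → AL2|MU1|ME1|BR1|rd5|wr1
(2) want 1×MEM +1rd +1wr — yes → AL2|MU1|ME0|BR1|rd4|wr0
(3) want 1×MEM +1rd +1wr — FU → AL2|MU1|ME0|BR1|rd4|wr0
(4) want 1×MUL +2rd +1wr — WR_PORT → AL2|MU1|ME0|BR1|rd4|wr0
(5) want 1×ALU +2rd +1wr — WR_PORT → AL2|MU1|ME0|BR1|rd4|wr0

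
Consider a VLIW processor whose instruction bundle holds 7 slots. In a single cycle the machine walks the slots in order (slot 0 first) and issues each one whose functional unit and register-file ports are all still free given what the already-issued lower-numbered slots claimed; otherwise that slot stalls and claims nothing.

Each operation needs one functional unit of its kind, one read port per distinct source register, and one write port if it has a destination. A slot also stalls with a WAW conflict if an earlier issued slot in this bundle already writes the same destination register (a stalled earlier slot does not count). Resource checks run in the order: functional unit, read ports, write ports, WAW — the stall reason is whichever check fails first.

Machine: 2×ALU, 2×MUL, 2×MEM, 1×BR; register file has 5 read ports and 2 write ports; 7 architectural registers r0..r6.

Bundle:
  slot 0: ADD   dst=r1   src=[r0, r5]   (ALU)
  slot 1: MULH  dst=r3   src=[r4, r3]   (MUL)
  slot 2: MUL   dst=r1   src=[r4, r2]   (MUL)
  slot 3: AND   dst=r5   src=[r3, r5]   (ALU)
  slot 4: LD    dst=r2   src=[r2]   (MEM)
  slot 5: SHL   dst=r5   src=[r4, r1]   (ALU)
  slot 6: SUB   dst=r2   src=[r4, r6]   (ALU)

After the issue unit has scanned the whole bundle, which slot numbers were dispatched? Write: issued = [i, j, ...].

#0 ALU src=r0,r5 dispatched  <A:1 Mu:2 Ld:2 B:1 rd:3 wr:1>
#1 MUL src=r4,r3 dispatched  <A:1 Mu:1 Ld:2 B:1 rd:1 wr:0>
#2 MUL src=r4,r2 held:RD_PORT  <A:1 Mu:1 Ld:2 B:1 rd:1 wr:0>
#3 ALU src=r3,r5 held:RD_PORT  <A:1 Mu:1 Ld:2 B:1 rd:1 wr:0>
#4 MEM src=r2 held:WR_PORT  <A:1 Mu:1 Ld:2 B:1 rd:1 wr:0>
#5 ALU src=r4,r1 held:RD_PORT  <A:1 Mu:1 Ld:2 B:1 rd:1 wr:0>
#6 ALU src=r4,r6 held:RD_PORT  <A:1 Mu:1 Ld:2 B:1 rd:1 wr:0>

issued = [0, 1]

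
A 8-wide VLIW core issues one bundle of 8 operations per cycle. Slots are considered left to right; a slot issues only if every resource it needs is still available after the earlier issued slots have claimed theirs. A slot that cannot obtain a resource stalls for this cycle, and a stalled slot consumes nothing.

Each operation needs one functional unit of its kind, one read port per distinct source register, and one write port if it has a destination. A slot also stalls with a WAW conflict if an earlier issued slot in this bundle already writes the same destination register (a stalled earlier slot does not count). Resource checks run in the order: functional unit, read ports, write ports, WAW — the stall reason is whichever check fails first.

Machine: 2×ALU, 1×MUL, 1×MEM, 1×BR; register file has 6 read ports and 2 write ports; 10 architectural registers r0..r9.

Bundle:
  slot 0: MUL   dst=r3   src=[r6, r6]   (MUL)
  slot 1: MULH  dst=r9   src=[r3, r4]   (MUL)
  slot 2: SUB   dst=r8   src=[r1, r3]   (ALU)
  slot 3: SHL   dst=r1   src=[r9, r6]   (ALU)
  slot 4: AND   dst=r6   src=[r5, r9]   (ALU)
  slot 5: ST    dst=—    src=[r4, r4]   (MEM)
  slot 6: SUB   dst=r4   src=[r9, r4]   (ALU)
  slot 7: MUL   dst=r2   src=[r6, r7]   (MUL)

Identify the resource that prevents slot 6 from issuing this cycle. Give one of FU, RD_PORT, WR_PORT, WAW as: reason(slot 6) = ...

reason(slot 6) = WR_PORT

  0. MUL→r3 ⇒ go  {2A/0Mu/1Ld/1B | 5r 1w}
  1. MUL→r9 ⇒ no(FU)  {2A/0Mu/1Ld/1B | 5r 1w}
  2. ALU→r8 ⇒ go  {1A/0Mu/1Ld/1B | 3r 0w}
  3. ALU→r1 ⇒ no(WR_PORT)  {1A/0Mu/1Ld/1B | 3r 0w}
  4. ALU→r6 ⇒ no(WR_PORT)  {1A/0Mu/1Ld/1B | 3r 0w}
  5. MEM ⇒ go  {1A/0Mu/0Ld/1B | 2r 0w}
  6. ALU→r4 ⇒ no(WR_PORT)  {1A/0Mu/0Ld/1B | 2r 0w}
  7. MUL→r2 ⇒ no(FU)  {1A/0Mu/0Ld/1B | 2r 0w}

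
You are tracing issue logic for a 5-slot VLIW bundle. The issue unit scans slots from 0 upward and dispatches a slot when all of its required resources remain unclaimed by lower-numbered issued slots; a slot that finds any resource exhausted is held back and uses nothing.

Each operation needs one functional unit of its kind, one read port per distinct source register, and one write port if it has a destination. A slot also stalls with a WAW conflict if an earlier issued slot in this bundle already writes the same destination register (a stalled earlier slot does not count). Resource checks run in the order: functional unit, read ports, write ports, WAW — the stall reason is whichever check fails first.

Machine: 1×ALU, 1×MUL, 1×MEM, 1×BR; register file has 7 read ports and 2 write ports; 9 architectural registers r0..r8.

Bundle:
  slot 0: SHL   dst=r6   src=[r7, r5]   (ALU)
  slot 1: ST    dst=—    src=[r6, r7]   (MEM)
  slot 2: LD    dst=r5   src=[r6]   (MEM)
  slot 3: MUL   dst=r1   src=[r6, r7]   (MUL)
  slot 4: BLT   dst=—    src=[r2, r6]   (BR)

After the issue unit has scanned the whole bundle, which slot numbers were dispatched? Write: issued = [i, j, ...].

slot 0 (ALU): ISSUE — free A0,Mu1,Ld1,B1 rp5 wp1
slot 1 (MEM): ISSUE — free A0,Mu1,Ld0,B1 rp3 wp1
slot 2 (MEM): stall FU — free A0,Mu1,Ld0,B1 rp3 wp1
slot 3 (MUL): ISSUE — free A0,Mu0,Ld0,B1 rp1 wp0
slot 4 (BR): stall RD_PORT — free A0,Mu0,Ld0,B1 rp1 wp0

issued = [0, 1, 3]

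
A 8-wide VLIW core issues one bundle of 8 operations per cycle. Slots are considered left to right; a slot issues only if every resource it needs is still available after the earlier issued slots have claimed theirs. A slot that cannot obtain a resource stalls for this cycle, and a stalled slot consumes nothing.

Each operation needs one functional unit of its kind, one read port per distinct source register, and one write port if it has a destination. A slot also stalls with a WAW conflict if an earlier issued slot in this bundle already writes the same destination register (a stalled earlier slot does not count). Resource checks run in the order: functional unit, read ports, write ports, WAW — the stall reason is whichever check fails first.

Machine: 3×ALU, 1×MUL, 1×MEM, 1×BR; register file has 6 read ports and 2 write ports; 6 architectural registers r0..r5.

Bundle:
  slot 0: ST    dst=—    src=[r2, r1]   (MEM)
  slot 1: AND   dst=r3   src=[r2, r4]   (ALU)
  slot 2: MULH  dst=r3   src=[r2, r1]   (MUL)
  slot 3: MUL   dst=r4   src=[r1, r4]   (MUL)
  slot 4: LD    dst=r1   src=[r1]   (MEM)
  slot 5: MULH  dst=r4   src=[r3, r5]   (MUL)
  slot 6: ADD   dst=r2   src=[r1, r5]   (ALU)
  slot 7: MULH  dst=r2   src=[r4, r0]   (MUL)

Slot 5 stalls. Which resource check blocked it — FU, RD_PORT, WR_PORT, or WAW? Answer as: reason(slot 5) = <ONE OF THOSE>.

reason(slot 5) = FU

(0) want 1×MEM +2rd +0wr — yes → AL3|MU1|ME0|BR1|rd4|wr2
(1) want 1×ALU +2rd +1wr — yes → AL2|MU1|ME0|BR1|rd2|wr1
(2) want 1×MUL +2rd +1wr — WAW → AL2|MU1|ME0|BR1|rd2|wr1
(3) want 1×MUL +2rd +1wr — yes → AL2|MU0|ME0|BR1|rd0|wr0
(4) want 1×MEM +1rd +1wr — FU → AL2|MU0|ME0|BR1|rd0|wr0
(5) want 1×MUL +2rd +1wr — FU → AL2|MU0|ME0|BR1|rd0|wr0
(6) want 1×ALU +2rd +1wr — RD_PORT → AL2|MU0|ME0|BR1|rd0|wr0
(7) want 1×MUL +2rd +1wr — FU → AL2|MU0|ME0|BR1|rd0|wr0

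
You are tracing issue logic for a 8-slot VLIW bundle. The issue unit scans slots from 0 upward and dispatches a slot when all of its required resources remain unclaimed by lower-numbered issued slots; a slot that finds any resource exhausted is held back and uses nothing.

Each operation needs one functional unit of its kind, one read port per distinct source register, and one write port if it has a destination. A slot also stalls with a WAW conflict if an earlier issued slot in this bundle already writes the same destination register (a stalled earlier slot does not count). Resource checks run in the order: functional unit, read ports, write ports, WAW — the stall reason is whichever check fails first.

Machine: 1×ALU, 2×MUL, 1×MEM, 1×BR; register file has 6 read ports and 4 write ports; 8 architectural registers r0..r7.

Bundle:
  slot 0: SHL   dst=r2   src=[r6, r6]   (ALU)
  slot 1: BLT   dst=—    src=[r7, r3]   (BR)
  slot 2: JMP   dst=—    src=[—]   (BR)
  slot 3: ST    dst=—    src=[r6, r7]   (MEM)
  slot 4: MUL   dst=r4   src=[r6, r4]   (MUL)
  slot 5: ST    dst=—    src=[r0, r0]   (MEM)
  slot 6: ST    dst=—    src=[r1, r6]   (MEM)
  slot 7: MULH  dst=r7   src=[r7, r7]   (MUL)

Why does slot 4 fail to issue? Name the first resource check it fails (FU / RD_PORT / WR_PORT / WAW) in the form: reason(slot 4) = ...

reason(slot 4) = RD_PORT

#0 ALU src=r6,r6 dispatched  <A:0 Mu:2 Ld:1 B:1 rd:5 wr:3>
#1 BR src=r7,r3 dispatched  <A:0 Mu:2 Ld:1 B:0 rd:3 wr:3>
#2 BR src=- held:FU  <A:0 Mu:2 Ld:1 B:0 rd:3 wr:3>
#3 MEM src=r6,r7 dispatched  <A:0 Mu:2 Ld:0 B:0 rd:1 wr:3>
#4 MUL src=r6,r4 held:RD_PORT  <A:0 Mu:2 Ld:0 B:0 rd:1 wr:3>
#5 MEM src=r0,r0 held:FU  <A:0 Mu:2 Ld:0 B:0 rd:1 wr:3>
#6 MEM src=r1,r6 held:FU  <A:0 Mu:2 Ld:0 B:0 rd:1 wr:3>
#7 MUL src=r7,r7 dispatched  <A:0 Mu:1 Ld:0 B:0 rd:0 wr:2>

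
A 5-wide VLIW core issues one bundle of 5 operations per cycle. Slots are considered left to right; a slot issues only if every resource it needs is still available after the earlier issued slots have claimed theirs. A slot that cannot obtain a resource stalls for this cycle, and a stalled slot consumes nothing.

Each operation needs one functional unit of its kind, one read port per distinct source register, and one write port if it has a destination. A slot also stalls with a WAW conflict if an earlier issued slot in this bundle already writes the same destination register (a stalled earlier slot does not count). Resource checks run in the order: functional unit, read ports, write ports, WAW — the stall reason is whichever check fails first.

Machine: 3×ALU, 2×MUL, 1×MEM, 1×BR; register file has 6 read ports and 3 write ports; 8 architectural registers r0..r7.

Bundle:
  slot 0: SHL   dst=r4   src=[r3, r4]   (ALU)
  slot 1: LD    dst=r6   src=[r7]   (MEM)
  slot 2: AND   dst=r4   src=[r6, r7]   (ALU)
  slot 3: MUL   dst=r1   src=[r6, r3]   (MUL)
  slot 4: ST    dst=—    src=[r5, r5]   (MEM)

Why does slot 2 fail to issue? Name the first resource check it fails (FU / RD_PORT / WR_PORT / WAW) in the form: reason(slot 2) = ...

[0] ALU needs rd=2 wr=1: ok; after: ALU=2 MUL=2 MEM=1 BR=1, R=4, W=2
[1] MEM needs rd=1 wr=1: ok; after: ALU=2 MUL=2 MEM=0 BR=1, R=3, W=1
[2] ALU needs rd=2 wr=1: WAW; after: ALU=2 MUL=2 MEM=0 BR=1, R=3, W=1
[3] MUL needs rd=2 wr=1: ok; after: ALU=2 MUL=1 MEM=0 BR=1, R=1, W=0
[4] MEM needs rd=1 wr=0: FU; after: ALU=2 MUL=1 MEM=0 BR=1, R=1, W=0

reason(slot 2) = WAW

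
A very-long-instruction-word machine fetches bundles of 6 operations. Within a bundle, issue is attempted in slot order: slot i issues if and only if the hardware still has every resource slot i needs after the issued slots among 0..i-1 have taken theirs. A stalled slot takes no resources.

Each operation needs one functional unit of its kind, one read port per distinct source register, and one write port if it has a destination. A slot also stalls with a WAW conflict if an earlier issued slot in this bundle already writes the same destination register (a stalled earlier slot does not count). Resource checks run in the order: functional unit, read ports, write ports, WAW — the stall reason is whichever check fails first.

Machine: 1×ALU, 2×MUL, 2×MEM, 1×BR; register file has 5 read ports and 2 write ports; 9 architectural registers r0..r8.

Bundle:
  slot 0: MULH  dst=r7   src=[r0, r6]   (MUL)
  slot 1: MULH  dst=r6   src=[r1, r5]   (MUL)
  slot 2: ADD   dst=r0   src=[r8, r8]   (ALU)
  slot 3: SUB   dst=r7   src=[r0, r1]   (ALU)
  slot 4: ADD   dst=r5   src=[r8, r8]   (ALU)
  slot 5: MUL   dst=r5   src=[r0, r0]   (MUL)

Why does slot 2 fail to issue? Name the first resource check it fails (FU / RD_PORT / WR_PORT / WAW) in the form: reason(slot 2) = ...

reason(slot 2) = WR_PORT

(0) want 1×MUL +2rd +1wr — yes → AL1|MU1|ME2|BR1|rd3|wr1
(1) want 1×MUL +2rd +1wr — yes → AL1|MU0|ME2|BR1|rd1|wr0
(2) want 1×ALU +1rd +1wr — WR_PORT → AL1|MU0|ME2|BR1|rd1|wr0
(3) want 1×ALU +2rd +1wr — RD_PORT → AL1|MU0|ME2|BR1|rd1|wr0
(4) want 1×ALU +1rd +1wr — WR_PORT → AL1|MU0|ME2|BR1|rd1|wr0
(5) want 1×MUL +1rd +1wr — FU → AL1|MU0|ME2|BR1|rd1|wr0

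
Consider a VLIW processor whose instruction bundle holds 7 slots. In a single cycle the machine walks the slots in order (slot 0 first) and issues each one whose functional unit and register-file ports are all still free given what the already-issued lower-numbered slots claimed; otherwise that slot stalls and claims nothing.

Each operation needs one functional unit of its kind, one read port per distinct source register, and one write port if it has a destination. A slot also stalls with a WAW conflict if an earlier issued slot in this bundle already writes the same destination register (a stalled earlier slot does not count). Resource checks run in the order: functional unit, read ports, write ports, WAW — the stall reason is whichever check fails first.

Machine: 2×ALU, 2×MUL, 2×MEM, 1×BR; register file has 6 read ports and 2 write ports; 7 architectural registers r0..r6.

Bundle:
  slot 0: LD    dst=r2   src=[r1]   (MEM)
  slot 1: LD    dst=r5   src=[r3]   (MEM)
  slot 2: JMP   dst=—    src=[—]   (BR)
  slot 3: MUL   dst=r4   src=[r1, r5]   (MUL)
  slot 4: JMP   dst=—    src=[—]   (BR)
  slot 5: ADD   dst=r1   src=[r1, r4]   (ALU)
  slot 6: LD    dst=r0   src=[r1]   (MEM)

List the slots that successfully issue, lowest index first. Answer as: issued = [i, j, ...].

  0. MEM→r2 ⇒ go  {2A/2Mu/1Ld/1B | 5r 1w}
  1. MEM→r5 ⇒ go  {2A/2Mu/0Ld/1B | 4r 0w}
  2. BR ⇒ go  {2A/2Mu/0Ld/0B | 4r 0w}
  3. MUL→r4 ⇒ no(WR_PORT)  {2A/2Mu/0Ld/0B | 4r 0w}
  4. BR ⇒ no(FU)  {2A/2Mu/0Ld/0B | 4r 0w}
  5. ALU→r1 ⇒ no(WR_PORT)  {2A/2Mu/0Ld/0B | 4r 0w}
  6. MEM→r0 ⇒ no(FU)  {2A/2Mu/0Ld/0B | 4r 0w}

issued = [0, 1, 2]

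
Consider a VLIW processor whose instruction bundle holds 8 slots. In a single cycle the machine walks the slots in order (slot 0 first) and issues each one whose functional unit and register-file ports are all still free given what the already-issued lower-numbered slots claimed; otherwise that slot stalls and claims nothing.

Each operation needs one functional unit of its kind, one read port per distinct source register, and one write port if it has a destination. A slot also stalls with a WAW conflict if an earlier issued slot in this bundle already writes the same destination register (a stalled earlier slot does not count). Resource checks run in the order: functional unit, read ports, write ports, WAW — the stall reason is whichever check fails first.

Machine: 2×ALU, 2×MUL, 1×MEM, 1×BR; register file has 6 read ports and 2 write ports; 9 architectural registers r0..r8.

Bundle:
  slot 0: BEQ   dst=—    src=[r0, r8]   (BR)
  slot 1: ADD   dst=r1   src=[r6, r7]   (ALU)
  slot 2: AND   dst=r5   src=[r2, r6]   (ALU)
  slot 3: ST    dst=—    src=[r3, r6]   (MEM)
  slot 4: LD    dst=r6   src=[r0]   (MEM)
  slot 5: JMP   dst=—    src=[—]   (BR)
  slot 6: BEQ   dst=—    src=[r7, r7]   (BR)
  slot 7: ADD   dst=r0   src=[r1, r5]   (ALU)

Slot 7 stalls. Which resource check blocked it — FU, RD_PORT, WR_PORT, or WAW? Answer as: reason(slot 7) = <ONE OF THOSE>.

reason(slot 7) = FU

(0) want 1×BR +2rd +0wr — yes → AL2|MU2|ME1|BR0|rd4|wr2
(1) want 1×ALU +2rd +1wr — yes → AL1|MU2|ME1|BR0|rd2|wr1
(2) want 1×ALU +2rd +1wr — yes → AL0|MU2|ME1|BR0|rd0|wr0
(3) want 1×MEM +2rd +0wr — RD_PORT → AL0|MU2|ME1|BR0|rd0|wr0
(4) want 1×MEM +1rd +1wr — RD_PORT → AL0|MU2|ME1|BR0|rd0|wr0
(5) want 1×BR +0rd +0wr — FU → AL0|MU2|ME1|BR0|rd0|wr0
(6) want 1×BR +1rd +0wr — FU → AL0|MU2|ME1|BR0|rd0|wr0
(7) want 1×ALU +2rd +1wr — FU → AL0|MU2|ME1|BR0|rd0|wr0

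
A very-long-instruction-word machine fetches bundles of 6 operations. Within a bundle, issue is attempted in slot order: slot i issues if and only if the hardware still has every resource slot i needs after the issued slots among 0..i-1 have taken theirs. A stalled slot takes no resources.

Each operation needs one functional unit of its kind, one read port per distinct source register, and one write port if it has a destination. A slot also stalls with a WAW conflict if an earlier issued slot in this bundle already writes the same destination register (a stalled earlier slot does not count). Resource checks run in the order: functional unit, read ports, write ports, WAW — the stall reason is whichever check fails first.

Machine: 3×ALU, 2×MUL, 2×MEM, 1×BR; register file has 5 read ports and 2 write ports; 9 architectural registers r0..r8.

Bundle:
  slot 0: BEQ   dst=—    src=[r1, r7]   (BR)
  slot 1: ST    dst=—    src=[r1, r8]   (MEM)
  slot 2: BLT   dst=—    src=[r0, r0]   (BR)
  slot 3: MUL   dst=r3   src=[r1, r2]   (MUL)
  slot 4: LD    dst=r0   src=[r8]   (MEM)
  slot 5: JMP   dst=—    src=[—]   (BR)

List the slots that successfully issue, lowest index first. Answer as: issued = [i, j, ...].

  0. BR ⇒ go  {3A/2Mu/2Ld/0B | 3r 2w}
  1. MEM ⇒ go  {3A/2Mu/1Ld/0B | 1r 2w}
  2. BR ⇒ no(FU)  {3A/2Mu/1Ld/0B | 1r 2w}
  3. MUL→r3 ⇒ no(RD_PORT)  {3A/2Mu/1Ld/0B | 1r 2w}
  4. MEM→r0 ⇒ go  {3A/2Mu/0Ld/0B | 0r 1w}
  5. BR ⇒ no(FU)  {3A/2Mu/0Ld/0B | 0r 1w}

issued = [0, 1, 4]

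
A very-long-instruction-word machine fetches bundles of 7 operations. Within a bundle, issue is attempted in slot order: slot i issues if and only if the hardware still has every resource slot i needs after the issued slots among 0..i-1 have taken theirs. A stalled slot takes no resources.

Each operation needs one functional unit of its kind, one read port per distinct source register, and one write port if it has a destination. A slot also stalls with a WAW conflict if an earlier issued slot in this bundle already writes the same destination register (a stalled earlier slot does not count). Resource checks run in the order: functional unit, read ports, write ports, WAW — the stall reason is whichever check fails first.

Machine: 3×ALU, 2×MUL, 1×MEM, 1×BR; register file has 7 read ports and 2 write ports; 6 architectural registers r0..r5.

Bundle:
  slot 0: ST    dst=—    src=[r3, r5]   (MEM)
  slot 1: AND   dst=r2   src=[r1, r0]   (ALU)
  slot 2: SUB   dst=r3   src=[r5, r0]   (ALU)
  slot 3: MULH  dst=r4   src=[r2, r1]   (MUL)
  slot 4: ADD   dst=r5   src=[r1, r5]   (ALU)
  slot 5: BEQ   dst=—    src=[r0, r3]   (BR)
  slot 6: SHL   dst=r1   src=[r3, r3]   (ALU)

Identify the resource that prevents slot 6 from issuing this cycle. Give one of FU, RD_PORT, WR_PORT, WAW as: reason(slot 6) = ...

reason(slot 6) = WR_PORT

(0) want 1×MEM +2rd +0wr — yes → AL3|MU2|ME0|BR1|rd5|wr2
(1) want 1×ALU +2rd +1wr — yes → AL2|MU2|ME0|BR1|rd3|wr1
(2) want 1×ALU +2rd +1wr — yes → AL1|MU2|ME0|BR1|rd1|wr0
(3) want 1×MUL +2rd +1wr — RD_PORT → AL1|MU2|ME0|BR1|rd1|wr0
(4) want 1×ALU +2rd +1wr — RD_PORT → AL1|MU2|ME0|BR1|rd1|wr0
(5) want 1×BR +2rd +0wr — RD_PORT → AL1|MU2|ME0|BR1|rd1|wr0
(6) want 1×ALU +1rd +1wr — WR_PORT → AL1|MU2|ME0|BR1|rd1|wr0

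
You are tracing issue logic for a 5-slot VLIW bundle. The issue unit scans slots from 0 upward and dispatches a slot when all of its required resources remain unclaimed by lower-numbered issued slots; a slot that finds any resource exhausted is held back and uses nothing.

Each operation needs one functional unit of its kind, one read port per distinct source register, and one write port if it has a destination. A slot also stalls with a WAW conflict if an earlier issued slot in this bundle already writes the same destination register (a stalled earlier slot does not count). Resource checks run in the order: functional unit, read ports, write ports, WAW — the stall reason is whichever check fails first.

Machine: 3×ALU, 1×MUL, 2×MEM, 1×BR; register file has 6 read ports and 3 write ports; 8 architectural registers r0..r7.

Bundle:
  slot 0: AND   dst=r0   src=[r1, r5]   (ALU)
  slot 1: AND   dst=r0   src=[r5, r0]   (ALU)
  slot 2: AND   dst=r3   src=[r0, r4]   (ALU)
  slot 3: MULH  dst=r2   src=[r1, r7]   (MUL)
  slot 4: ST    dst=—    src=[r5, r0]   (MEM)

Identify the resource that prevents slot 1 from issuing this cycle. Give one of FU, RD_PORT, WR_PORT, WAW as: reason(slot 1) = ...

reason(slot 1) = WAW

#0 ALU src=r1,r5 dispatched  <A:2 Mu:1 Ld:2 B:1 rd:4 wr:2>
#1 ALU src=r5,r0 held:WAW  <A:2 Mu:1 Ld:2 B:1 rd:4 wr:2>
#2 ALU src=r0,r4 dispatched  <A:1 Mu:1 Ld:2 B:1 rd:2 wr:1>
#3 MUL src=r1,r7 dispatched  <A:1 Mu:0 Ld:2 B:1 rd:0 wr:0>
#4 MEM src=r5,r0 held:RD_PORT  <A:1 Mu:0 Ld:2 B:1 rd:0 wr:0>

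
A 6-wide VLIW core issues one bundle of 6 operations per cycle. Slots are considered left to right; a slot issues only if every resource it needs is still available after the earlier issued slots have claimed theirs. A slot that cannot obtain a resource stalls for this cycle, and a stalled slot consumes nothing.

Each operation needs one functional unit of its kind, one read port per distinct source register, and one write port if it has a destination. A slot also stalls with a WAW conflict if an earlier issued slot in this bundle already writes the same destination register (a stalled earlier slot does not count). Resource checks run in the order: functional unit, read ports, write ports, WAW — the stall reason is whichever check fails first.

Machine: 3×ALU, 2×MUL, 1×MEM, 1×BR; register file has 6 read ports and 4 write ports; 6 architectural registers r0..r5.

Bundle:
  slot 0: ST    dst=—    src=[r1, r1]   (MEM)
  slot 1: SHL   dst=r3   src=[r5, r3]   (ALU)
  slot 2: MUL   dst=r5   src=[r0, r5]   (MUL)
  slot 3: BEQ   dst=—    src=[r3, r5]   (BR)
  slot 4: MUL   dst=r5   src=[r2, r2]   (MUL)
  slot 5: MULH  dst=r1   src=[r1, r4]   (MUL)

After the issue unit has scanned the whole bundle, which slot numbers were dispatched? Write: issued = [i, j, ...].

issued = [0, 1, 2]

#0 MEM src=r1,r1 dispatched  <A:3 Mu:2 Ld:0 B:1 rd:5 wr:4>
#1 ALU src=r5,r3 dispatched  <A:2 Mu:2 Ld:0 B:1 rd:3 wr:3>
#2 MUL src=r0,r5 dispatched  <A:2 Mu:1 Ld:0 B:1 rd:1 wr:2>
#3 BR src=r3,r5 held:RD_PORT  <A:2 Mu:1 Ld:0 B:1 rd:1 wr:2>
#4 MUL src=r2,r2 held:WAW  <A:2 Mu:1 Ld:0 B:1 rd:1 wr:2>
#5 MUL src=r1,r4 held:RD_PORT  <A:2 Mu:1 Ld:0 B:1 rd:1 wr:2>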